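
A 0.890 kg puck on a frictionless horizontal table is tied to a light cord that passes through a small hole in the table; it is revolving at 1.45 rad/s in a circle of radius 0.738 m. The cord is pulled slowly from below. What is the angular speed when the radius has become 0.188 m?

No torque about the axis ⇒ m r₁² ω₁ = m r₂² ω₂.
ω₂ = ω₁ (r₁/r₂)² = (1.45)(0.738/0.188)² = 22.34 rad/s.

ω₂ ≈ 22.3 rad/s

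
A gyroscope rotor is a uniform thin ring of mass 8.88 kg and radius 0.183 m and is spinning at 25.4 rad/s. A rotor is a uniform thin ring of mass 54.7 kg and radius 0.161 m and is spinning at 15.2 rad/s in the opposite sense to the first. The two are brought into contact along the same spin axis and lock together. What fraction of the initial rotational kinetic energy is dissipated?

fraction ≈ 0.780

The coupling torques are internal; angular momentum about the shared axis is conserved.
Moments of inertia: I_A = (8.88)(0.183)² = 0.2974 kg·m²; I_B = (54.7)(0.161)² = 1.418 kg·m².
Taking A's sense as positive: L = (0.2974)(25.4) − (1.418)(15.2) = -14.00 kg·m²·rad/s.
Combined I = 0.2974 + 1.418 = 1.715 kg·m².
ω_f = L / I = -14.00 / 1.715 = -8.161 rad/s.
KE_i = ½ΣIω² = 259.7 J; KE_f = ½(1.715)(8.161)² = 57.12 J.
Fraction dissipated = (KE_i − KE_f)/KE_i = 0.7801.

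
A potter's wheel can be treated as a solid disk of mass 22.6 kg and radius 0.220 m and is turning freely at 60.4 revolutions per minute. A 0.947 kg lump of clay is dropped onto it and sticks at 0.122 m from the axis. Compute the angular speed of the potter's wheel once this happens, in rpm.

ω_f ≈ 58.9 rpm

The added mass arrives with no angular momentum about the axis, and any external torque about the axis is negligible, so the system's angular momentum is conserved.
I_p = ½(22.6)(0.220)² = 0.5469 kg·m².
Added inertia Σmr² = (0.947)(0.122)² = 0.01410 kg·m²; I_f = 0.5469 + 0.01410 = 0.5610 kg·m².
ω_f = I_p ω_i / I_f = (0.5469)(60.4) / 0.5610 = 58.88 rpm.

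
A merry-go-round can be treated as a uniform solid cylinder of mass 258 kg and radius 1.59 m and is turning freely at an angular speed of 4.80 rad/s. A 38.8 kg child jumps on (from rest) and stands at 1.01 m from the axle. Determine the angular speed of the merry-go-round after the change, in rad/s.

ω_f ≈ 4.28 rad/s

No external torque acts about the axle; L_before = L_after.
I_p = ½(258)(1.59)² = 326.1 kg·m².
Added inertia Σmr² = (38.8)(1.01)² = 39.58 kg·m²; I_f = 326.1 + 39.58 = 365.7 kg·m².
ω_f = I_p ω_i / I_f = (326.1)(4.80) / 365.7 = 4.281 rad/s.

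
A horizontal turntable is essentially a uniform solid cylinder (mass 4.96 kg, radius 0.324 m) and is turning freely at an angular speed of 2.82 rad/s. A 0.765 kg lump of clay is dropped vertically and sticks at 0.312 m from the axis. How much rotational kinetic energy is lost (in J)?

No external torque acts about the axis; L_before = L_after.
I_p = ½(4.96)(0.324)² = 0.2603 kg·m².
Added inertia Σmr² = (0.765)(0.312)² = 0.07447 kg·m²; I_f = 0.2603 + 0.07447 = 0.3348 kg·m².
ω_f = I_p ω_i / I_f = (0.2603)(2.82) / 0.3348 = 2.193 rad/s.
KE_i = ½(0.2603)(2.820 rad/s)² = 1.035 J; KE_f = ½(0.3348)(2.193)² = 0.8049 J.

energy lost ≈ 0.230 J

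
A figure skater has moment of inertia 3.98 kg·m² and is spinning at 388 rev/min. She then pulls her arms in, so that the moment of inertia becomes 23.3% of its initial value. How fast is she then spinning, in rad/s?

With no external torque about the axis, L is conserved: I₁ω₁ = I₂ω₂.
I₂ = 0.233 × 3.98 = 0.9273 kg·m².
ω₂ = I₁ω₁ / I₂ = (3.980)(388 rpm) / (0.9273) = 1665 rpm = 174.4 rad/s.

ω₂ ≈ 174 rad/s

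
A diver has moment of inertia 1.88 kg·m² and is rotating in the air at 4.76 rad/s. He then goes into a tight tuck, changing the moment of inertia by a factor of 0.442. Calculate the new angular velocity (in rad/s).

ω₂ ≈ 10.8 rad/s

No external torque acts about the spin axis, so angular momentum is conserved.
I₂ = 0.442 × 1.88 = 0.8310 kg·m².
ω₂ = I₁ω₁ / I₂ = (1.880)(4.76 rad/s) / (0.8310) = 10.77 rad/s.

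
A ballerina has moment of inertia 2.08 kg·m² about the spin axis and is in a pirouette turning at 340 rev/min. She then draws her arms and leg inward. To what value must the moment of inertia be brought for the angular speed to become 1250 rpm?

I₂ ≈ 0.566 kg·m²

Angular momentum about the spin axis is conserved since the torque about it is zero.
I₂ = I₁ω₁ / ω₂ = (2.08)(340) / (1250) = 0.5658 kg·m².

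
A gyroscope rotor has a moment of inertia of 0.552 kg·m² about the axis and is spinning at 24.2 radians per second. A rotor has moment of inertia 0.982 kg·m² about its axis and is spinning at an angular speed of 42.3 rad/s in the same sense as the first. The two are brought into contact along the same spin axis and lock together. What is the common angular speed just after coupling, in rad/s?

No external torque acts about the common axis, so total angular momentum is conserved.
Taking A's sense as positive: L = (0.5520)(24.2) + (0.9820)(42.3) = 54.90 kg·m²·rad/s.
Combined I = 0.5520 + 0.9820 = 1.534 kg·m².
ω_f = L / I = 54.90 / 1.534 = 35.79 rad/s.

|ω_f| ≈ 35.8 rad/s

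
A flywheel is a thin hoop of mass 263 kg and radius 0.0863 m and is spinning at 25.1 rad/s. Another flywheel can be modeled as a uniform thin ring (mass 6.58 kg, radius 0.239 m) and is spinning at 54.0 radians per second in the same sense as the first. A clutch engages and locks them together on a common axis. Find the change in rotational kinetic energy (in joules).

No external torque acts about the common axis, so total angular momentum is conserved.
Moments of inertia: I_A = (263)(0.0863)² = 1.959 kg·m²; I_B = (6.58)(0.239)² = 0.3759 kg·m².
Taking A's sense as positive: L = (1.959)(25.1) + (0.3759)(54.0) = 69.46 kg·m²·rad/s.
Combined I = 1.959 + 0.3759 = 2.335 kg·m².
ω_f = L / I = 69.46 / 2.335 = 29.75 rad/s.
KE_i = ½ΣIω² = 1165 J; KE_f = ½(2.335)(29.75)² = 1033 J.

ΔKE ≈ -132 J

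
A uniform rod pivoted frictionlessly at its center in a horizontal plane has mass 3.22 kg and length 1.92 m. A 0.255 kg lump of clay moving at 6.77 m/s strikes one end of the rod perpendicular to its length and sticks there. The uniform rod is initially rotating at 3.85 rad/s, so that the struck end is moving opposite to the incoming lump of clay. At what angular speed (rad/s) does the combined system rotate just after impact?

About the pivot the impulsive forces during the collision are internal, so angular momentum about that axis is conserved.
I_p = (1/12)(3.22)(1.92)² = 0.9892 kg·m². Taking the sense of the lump of clay's angular momentum as positive, L_{lump} = m v R = (0.255)(6.77)(1.92/2) = 1.657 kg·m²/s.
L_i = −I_p ω_p + m v R = −(0.9892)(3.85) + 1.657 = -2.151 kg·m²/s.
After sticking, I_f = I_p + m R² = 0.9892 + (0.255)(1.92/2)² = 1.224 kg·m².
ω_f = L_i / I_f = -2.151 / 1.224 = -1.757 rad/s.

|ω_f| ≈ 1.76 rad/s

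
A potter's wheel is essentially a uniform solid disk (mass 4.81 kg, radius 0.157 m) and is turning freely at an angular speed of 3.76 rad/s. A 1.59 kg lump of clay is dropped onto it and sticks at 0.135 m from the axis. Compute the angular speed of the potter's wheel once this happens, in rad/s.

ω_f ≈ 2.53 rad/s

No external torque acts about the axis; L_before = L_after.
I_p = ½(4.81)(0.157)² = 0.05928 kg·m².
Added inertia Σmr² = (1.59)(0.135)² = 0.02898 kg·m²; I_f = 0.05928 + 0.02898 = 0.08826 kg·m².
ω_f = I_p ω_i / I_f = (0.05928)(3.76) / 0.08826 = 2.525 rad/s.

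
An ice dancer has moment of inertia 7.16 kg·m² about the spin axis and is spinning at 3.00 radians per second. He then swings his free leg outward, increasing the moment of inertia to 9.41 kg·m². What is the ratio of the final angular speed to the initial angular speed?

ω₂/ω₁ ≈ 0.761

With no external torque about the axis, L is conserved: I₁ω₁ = I₂ω₂.
ω₂/ω₁ = I₁/I₂ = 7.160 / 9.410 = 0.7609.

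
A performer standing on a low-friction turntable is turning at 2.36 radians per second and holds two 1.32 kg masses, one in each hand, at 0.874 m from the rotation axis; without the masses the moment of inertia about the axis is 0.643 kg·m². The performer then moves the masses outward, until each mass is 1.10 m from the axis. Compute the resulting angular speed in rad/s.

Angular momentum about the spin axis is conserved since the torque about it is zero.
I₁ = 0.643 + 2(1.32)(0.874)² = 2.660 kg·m²; I₂ = 0.643 + 2(1.32)(1.10)² = 3.837 kg·m².
ω₂ = I₁ω₁ / I₂ = (2.660)(2.36 rad/s) / (3.837) = 1.636 rad/s.

ω₂ ≈ 1.64 rad/s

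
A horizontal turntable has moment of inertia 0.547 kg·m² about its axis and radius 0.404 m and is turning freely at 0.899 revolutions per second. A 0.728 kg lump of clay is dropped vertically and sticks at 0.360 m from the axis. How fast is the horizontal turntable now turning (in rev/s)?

ω_f ≈ 0.767 rev/s

No external torque acts about the axis; L_before = L_after.
Added inertia Σmr² = (0.728)(0.360)² = 0.09435 kg·m²; I_f = 0.5470 + 0.09435 = 0.6413 kg·m².
ω_f = I_p ω_i / I_f = (0.5470)(0.899) / 0.6413 = 0.7667 rev/s.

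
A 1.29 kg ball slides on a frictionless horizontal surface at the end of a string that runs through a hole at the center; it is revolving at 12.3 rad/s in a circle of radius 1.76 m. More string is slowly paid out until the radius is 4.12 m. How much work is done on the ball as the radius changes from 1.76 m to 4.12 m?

No torque about the axis ⇒ m r₁² ω₁ = m r₂² ω₂.
ω₂ = ω₁ (r₁/r₂)² = (12.3)(1.76/4.12)² = 2.245 rad/s.
W = ΔKE = ½m(v₂² − v₁²) = -247.1 J.

W ≈ -247 J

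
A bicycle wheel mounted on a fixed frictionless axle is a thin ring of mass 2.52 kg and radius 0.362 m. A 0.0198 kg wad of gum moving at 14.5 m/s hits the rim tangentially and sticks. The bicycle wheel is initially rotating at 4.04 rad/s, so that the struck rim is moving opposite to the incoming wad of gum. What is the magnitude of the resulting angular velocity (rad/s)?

The axle reaction passes through the axle and exerts no torque about it; angular momentum about the axle is conserved through the impact.
I_p = (2.52)(0.362)² = 0.3302 kg·m². Taking the sense of the wad of gum's angular momentum as positive, L_{wad} = m v R = (0.0198)(14.5)(0.362) = 0.1039 kg·m²/s.
L_i = −I_p ω_p + m v R = −(0.3302)(4.04) + 0.1039 = -1.230 kg·m²/s.
After sticking, I_f = I_p + m R² = 0.3302 + (0.0198)(0.362)² = 0.3328 kg·m².
ω_f = L_i / I_f = -1.230 / 0.3328 = -3.696 rad/s.

|ω_f| ≈ 3.70 rad/s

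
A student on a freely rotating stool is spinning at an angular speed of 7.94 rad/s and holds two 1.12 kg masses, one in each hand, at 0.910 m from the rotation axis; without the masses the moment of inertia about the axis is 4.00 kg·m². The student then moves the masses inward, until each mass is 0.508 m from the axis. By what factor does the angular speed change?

No external torque acts about the spin axis, so angular momentum is conserved.
I₁ = 4.00 + 2(1.12)(0.910)² = 5.855 kg·m²; I₂ = 4.00 + 2(1.12)(0.508)² = 4.578 kg·m².
ω₂/ω₁ = I₁/I₂ = 5.855 / 4.578 = 1.279.

ω₂/ω₁ ≈ 1.28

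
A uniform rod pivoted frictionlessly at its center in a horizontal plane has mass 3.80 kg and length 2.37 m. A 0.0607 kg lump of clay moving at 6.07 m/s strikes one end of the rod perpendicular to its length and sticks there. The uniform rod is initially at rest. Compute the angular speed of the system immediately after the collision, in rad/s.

|ω_f| ≈ 0.234 rad/s

About the pivot the impulsive forces during the collision are internal, so angular momentum about that axis is conserved.
I_p = (1/12)(3.80)(2.37)² = 1.779 kg·m². Taking the sense of the lump of clay's angular momentum as positive, L_{lump} = m v R = (0.0607)(6.07)(2.37/2) = 0.4366 kg·m²/s.
L_i = 0 + 0.4366 = 0.4366 kg·m²/s.
After sticking, I_f = I_p + m R² = 1.779 + (0.0607)(2.37/2)² = 1.864 kg·m².
ω_f = L_i / I_f = 0.4366 / 1.864 = 0.2342 rad/s.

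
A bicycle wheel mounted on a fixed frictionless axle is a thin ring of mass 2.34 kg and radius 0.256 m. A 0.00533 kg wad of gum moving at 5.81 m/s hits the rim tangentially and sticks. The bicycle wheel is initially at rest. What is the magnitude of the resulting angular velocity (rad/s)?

|ω_f| ≈ 0.0516 rad/s

About the axle the impulsive forces during the collision are internal, so angular momentum about that axis is conserved.
I_p = (2.34)(0.256)² = 0.1534 kg·m². Taking the sense of the wad of gum's angular momentum as positive, L_{wad} = m v R = (0.00533)(5.81)(0.256) = 0.007928 kg·m²/s.
L_i = 0 + 0.007928 = 0.007928 kg·m²/s.
After sticking, I_f = I_p + m R² = 0.1534 + (0.00533)(0.256)² = 0.1537 kg·m².
ω_f = L_i / I_f = 0.007928 / 0.1537 = 0.05158 rad/s.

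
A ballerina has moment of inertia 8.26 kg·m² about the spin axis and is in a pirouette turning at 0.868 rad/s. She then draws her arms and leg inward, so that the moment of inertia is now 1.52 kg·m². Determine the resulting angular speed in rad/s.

ω₂ ≈ 4.72 rad/s

No external torque acts about the spin axis, so angular momentum is conserved.
ω₂ = I₁ω₁ / I₂ = (8.260)(0.868 rad/s) / (1.520) = 4.717 rad/s.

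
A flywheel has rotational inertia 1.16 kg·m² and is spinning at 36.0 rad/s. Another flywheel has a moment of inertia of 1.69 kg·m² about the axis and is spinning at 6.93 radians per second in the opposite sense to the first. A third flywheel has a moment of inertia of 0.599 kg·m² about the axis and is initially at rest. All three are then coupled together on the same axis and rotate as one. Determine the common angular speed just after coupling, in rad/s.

|ω_f| ≈ 8.71 rad/s

No external torque acts about the common axis, so total angular momentum is conserved.
Taking A's sense as positive: L = (1.160)(36.0) − (1.690)(6.93) = 30.05 kg·m²·rad/s.
Combined I = 1.160 + 1.690 + 0.5990 = 3.449 kg·m².
ω_f = L / I = 30.05 / 3.449 = 8.712 rad/s.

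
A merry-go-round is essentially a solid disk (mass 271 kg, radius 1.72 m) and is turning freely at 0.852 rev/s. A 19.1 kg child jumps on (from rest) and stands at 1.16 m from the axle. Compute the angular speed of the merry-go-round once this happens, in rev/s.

The added mass arrives with no angular momentum about the axle, and any external torque about the axle is negligible, so the system's angular momentum is conserved.
I_p = ½(271)(1.72)² = 400.9 kg·m².
Added inertia Σmr² = (19.1)(1.16)² = 25.70 kg·m²; I_f = 400.9 + 25.70 = 426.6 kg·m².
ω_f = I_p ω_i / I_f = (400.9)(0.852) / 426.6 = 0.8007 rev/s.

ω_f ≈ 0.801 rev/s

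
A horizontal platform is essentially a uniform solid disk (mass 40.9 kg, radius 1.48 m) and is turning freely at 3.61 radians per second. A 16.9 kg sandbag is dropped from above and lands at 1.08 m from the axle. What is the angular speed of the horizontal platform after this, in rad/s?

ω_f ≈ 2.51 rad/s

No external torque acts about the axle; L_before = L_after.
I_p = ½(40.9)(1.48)² = 44.79 kg·m².
Added inertia Σmr² = (16.9)(1.08)² = 19.71 kg·m²; I_f = 44.79 + 19.71 = 64.51 kg·m².
ω_f = I_p ω_i / I_f = (44.79)(3.61) / 64.51 = 2.507 rad/s.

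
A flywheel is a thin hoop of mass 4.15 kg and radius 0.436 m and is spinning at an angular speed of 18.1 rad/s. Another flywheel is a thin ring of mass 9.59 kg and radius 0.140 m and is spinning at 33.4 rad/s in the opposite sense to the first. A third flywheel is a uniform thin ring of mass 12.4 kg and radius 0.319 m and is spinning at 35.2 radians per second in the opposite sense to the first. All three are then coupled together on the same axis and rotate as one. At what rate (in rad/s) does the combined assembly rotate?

|ω_f| ≈ 16.3 rad/s

The coupling torques are internal; angular momentum about the shared axis is conserved.
Moments of inertia: I_A = (4.15)(0.436)² = 0.7889 kg·m²; I_B = (9.59)(0.140)² = 0.1880 kg·m²; I_C = (12.4)(0.319)² = 1.262 kg·m².
Taking A's sense as positive: L = (0.7889)(18.1) − (0.1880)(33.4) − (1.262)(35.2) = -36.42 kg·m²·rad/s.
Combined I = 0.7889 + 0.1880 + 1.262 = 2.239 kg·m².
ω_f = L / I = -36.42 / 2.239 = -16.27 rad/s.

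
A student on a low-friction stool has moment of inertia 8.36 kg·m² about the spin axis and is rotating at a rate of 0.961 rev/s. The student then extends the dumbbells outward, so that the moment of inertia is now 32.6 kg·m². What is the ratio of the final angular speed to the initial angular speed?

No external torque acts about the spin axis, so angular momentum is conserved.
ω₂/ω₁ = I₁/I₂ = 8.360 / 32.60 = 0.2564.

ω₂/ω₁ ≈ 0.256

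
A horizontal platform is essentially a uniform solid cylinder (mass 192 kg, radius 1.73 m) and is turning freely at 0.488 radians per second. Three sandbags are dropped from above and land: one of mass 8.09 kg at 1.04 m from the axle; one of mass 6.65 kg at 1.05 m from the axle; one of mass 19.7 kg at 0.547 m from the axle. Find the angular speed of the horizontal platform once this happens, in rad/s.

ω_f ≈ 0.453 rad/s

No external torque acts about the axle; L_before = L_after.
I_p = ½(192)(1.73)² = 287.3 kg·m².
Added inertia Σmr² = (8.09)(1.04)² + (6.65)(1.05)² + (19.7)(0.547)² = 21.98 kg·m²; I_f = 287.3 + 21.98 = 309.3 kg·m².
ω_f = I_p ω_i / I_f = (287.3)(0.488) / 309.3 = 0.4533 rad/s.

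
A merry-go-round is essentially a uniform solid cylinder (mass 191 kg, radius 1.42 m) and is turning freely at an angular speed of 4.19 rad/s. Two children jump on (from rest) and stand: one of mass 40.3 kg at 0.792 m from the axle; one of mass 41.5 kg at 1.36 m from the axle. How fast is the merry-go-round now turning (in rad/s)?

ω_f ≈ 2.74 rad/s

The added mass arrives with no angular momentum about the axle, and any external torque about the axle is negligible, so the system's angular momentum is conserved.
I_p = ½(191)(1.42)² = 192.6 kg·m².
Added inertia Σmr² = (40.3)(0.792)² + (41.5)(1.36)² = 102.0 kg·m²; I_f = 192.6 + 102.0 = 294.6 kg·m².
ω_f = I_p ω_i / I_f = (192.6)(4.19) / 294.6 = 2.739 rad/s.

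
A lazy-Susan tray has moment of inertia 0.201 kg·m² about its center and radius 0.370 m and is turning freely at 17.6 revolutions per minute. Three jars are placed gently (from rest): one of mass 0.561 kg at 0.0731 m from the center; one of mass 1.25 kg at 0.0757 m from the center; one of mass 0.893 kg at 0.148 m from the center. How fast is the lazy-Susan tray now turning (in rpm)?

ω_f ≈ 15.3 rpm

The added mass arrives with no angular momentum about the center, and any external torque about the center is negligible, so the system's angular momentum is conserved.
Added inertia Σmr² = (0.561)(0.0731)² + (1.25)(0.0757)² + (0.893)(0.148)² = 0.02972 kg·m²; I_f = 0.2010 + 0.02972 = 0.2307 kg·m².
ω_f = I_p ω_i / I_f = (0.2010)(17.6) / 0.2307 = 15.33 rpm.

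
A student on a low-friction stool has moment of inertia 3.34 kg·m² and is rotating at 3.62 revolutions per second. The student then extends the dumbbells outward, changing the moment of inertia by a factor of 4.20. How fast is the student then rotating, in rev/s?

Angular momentum about the spin axis is conserved since the torque about it is zero.
I₂ = 4.20 × 3.34 = 14.03 kg·m².
ω₂ = I₁ω₁ / I₂ = (3.340)(3.62 rev/s) / (14.03) = 0.8619 rev/s.

ω₂ ≈ 0.862 rev/s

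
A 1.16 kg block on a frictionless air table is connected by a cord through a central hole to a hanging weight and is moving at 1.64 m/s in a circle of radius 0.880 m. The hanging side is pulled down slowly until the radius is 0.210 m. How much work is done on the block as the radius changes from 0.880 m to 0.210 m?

W ≈ 25.8 J

Central (radial) force ⇒ zero torque about the center ⇒ m v r is constant.
v₂ = v₁ r₁ / r₂ = (1.64)(0.880) / (0.210) = 6.872 m/s.
W = ΔKE = ½m(v₂² − v₁²) = 25.83 J.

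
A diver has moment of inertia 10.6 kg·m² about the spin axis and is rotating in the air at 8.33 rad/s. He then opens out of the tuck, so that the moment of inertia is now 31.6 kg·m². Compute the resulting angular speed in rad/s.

Angular momentum about the spin axis is conserved since the torque about it is zero.
ω₂ = I₁ω₁ / I₂ = (10.60)(8.33 rad/s) / (31.60) = 2.794 rad/s.

ω₂ ≈ 2.79 rad/s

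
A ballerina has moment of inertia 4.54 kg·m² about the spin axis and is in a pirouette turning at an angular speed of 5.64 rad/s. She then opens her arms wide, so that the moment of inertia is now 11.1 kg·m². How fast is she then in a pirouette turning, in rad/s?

ω₂ ≈ 2.31 rad/s

Angular momentum about the spin axis is conserved since the torque about it is zero.
ω₂ = I₁ω₁ / I₂ = (4.540)(5.64 rad/s) / (11.10) = 2.307 rad/s.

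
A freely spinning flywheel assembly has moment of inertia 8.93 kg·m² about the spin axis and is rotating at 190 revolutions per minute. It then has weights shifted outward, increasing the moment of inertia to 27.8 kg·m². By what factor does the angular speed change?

ω₂/ω₁ ≈ 0.321

With no external torque about the axis, L is conserved: I₁ω₁ = I₂ω₂.
ω₂/ω₁ = I₁/I₂ = 8.930 / 27.80 = 0.3212.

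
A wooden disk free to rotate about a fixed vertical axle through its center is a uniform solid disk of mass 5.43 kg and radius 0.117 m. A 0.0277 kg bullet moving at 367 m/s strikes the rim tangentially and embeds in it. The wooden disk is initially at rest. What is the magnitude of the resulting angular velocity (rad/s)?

About the axle the impulsive forces during the collision are internal, so angular momentum about that axis is conserved.
I_p = ½(5.43)(0.117)² = 0.03717 kg·m². Taking the sense of the bullet's angular momentum as positive, L_{bullet} = m v R = (0.0277)(367)(0.117) = 1.189 kg·m²/s.
L_i = 0 + 1.189 = 1.189 kg·m²/s.
After sticking, I_f = I_p + m R² = 0.03717 + (0.0277)(0.117)² = 0.03754 kg·m².
ω_f = L_i / I_f = 1.189 / 0.03754 = 31.68 rad/s.

|ω_f| ≈ 31.7 rad/s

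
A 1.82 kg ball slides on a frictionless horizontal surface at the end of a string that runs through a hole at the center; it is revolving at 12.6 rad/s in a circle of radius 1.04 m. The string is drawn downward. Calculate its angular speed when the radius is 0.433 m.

The constraining force is radial, so m r² ω about the center is conserved.
ω₂ = ω₁ (r₁/r₂)² = (12.6)(1.04/0.433)² = 72.69 rad/s.

ω₂ ≈ 72.7 rad/s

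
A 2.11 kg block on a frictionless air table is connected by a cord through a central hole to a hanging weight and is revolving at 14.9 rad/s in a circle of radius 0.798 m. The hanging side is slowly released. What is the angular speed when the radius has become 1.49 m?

ω₂ ≈ 4.27 rad/s

The constraining force is radial, so m r² ω about the center is conserved.
ω₂ = ω₁ (r₁/r₂)² = (14.9)(0.798/1.49)² = 4.274 rad/s.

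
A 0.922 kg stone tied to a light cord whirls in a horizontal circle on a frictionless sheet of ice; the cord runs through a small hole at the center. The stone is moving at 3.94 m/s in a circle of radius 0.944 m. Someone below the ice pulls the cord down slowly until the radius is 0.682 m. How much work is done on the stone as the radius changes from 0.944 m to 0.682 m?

W ≈ 6.55 J

The only horizontal force on the mass is along the cord (radial), so it exerts no torque about the hole and angular momentum m v r is conserved.
v₂ = v₁ r₁ / r₂ = (3.94)(0.944) / (0.682) = 5.454 m/s.
W = ΔKE = ½m(v₂² − v₁²) = 6.555 J.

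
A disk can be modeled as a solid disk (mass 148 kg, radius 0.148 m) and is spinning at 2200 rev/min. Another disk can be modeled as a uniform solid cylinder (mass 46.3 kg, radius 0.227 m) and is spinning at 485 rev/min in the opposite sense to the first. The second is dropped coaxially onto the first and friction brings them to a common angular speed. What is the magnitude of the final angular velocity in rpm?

The coupling torques are internal; angular momentum about the shared axis is conserved.
Moments of inertia: I_A = ½(148)(0.148)² = 1.621 kg·m²; I_B = ½(46.3)(0.227)² = 1.193 kg·m².
Taking A's sense as positive: L = (1.621)(2200) − (1.193)(485) = 2987 kg·m²·rpm.
Combined I = 1.621 + 1.193 = 2.814 kg·m².
ω_f = L / I = 2987 / 2.814 = 1062 rpm.

|ω_f| ≈ 1060 rpm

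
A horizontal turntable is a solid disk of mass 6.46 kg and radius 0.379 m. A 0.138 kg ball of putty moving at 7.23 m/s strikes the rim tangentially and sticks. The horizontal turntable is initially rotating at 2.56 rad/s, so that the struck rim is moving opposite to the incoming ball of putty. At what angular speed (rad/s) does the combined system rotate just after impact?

About the axle the impulsive forces during the collision are internal, so angular momentum about that axis is conserved.
I_p = ½(6.46)(0.379)² = 0.4640 kg·m². Taking the sense of the ball of putty's angular momentum as positive, L_{ball} = m v R = (0.138)(7.23)(0.379) = 0.3781 kg·m²/s.
L_i = −I_p ω_p + m v R = −(0.4640)(2.56) + 0.3781 = -0.8096 kg·m²/s.
After sticking, I_f = I_p + m R² = 0.4640 + (0.138)(0.379)² = 0.4838 kg·m².
ω_f = L_i / I_f = -0.8096 / 0.4838 = -1.673 rad/s.

|ω_f| ≈ 1.67 rad/s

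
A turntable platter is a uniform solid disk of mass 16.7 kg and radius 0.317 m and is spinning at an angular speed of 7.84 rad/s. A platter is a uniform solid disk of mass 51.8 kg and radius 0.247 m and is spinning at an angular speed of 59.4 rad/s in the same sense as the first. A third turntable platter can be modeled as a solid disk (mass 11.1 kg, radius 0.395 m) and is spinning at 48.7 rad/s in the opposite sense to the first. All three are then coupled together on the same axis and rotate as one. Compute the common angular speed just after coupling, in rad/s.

|ω_f| ≈ 17.7 rad/s

The coupling torques are internal; angular momentum about the shared axis is conserved.
Moments of inertia: I_A = ½(16.7)(0.317)² = 0.8391 kg·m²; I_B = ½(51.8)(0.247)² = 1.580 kg·m²; I_C = ½(11.1)(0.395)² = 0.8659 kg·m².
Taking A's sense as positive: L = (0.8391)(7.84) + (1.580)(59.4) − (0.8659)(48.7) = 58.27 kg·m²·rad/s.
Combined I = 0.8391 + 1.580 + 0.8659 = 3.285 kg·m².
ω_f = L / I = 58.27 / 3.285 = 17.74 rad/s.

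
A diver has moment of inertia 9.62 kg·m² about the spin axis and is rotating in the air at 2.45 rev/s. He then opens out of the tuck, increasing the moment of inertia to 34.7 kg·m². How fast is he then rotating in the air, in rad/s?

ω₂ ≈ 4.27 rad/s

Angular momentum about the spin axis is conserved since the torque about it is zero.
ω₂ = I₁ω₁ / I₂ = (9.620)(2.45 rev/s) / (34.70) = 0.6792 rev/s = 4.268 rad/s.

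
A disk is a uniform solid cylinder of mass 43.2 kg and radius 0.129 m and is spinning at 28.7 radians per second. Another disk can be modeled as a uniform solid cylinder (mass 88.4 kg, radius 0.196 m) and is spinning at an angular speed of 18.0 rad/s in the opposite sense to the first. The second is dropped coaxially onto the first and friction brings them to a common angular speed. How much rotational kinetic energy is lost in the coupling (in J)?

ΔKE lost ≈ 323 J

No external torque acts about the common axis, so total angular momentum is conserved.
Moments of inertia: I_A = ½(43.2)(0.129)² = 0.3594 kg·m²; I_B = ½(88.4)(0.196)² = 1.698 kg·m².
Taking A's sense as positive: L = (0.3594)(28.7) − (1.698)(18.0) = -20.25 kg·m²·rad/s.
Combined I = 0.3594 + 1.698 = 2.057 kg·m².
ω_f = L / I = -20.25 / 2.057 = -9.841 rad/s.
KE_i = ½ΣIω² = 423.1 J; KE_f = ½(2.057)(9.841)² = 99.63 J.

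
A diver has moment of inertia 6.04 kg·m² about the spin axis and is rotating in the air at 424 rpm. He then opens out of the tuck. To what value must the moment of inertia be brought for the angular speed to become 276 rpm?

I₂ ≈ 9.28 kg·m²

Angular momentum about the spin axis is conserved since the torque about it is zero.
I₂ = I₁ω₁ / ω₂ = (6.04)(424) / (276) = 9.279 kg·m².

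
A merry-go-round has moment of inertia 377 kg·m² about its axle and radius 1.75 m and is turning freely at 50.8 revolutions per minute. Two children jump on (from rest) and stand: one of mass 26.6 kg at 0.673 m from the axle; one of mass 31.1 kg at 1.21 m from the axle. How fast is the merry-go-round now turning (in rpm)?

ω_f ≈ 44.1 rpm

The added mass arrives with no angular momentum about the axle, and any external torque about the axle is negligible, so the system's angular momentum is conserved.
Added inertia Σmr² = (26.6)(0.673)² + (31.1)(1.21)² = 57.58 kg·m²; I_f = 377.0 + 57.58 = 434.6 kg·m².
ω_f = I_p ω_i / I_f = (377.0)(50.8) / 434.6 = 44.07 rpm.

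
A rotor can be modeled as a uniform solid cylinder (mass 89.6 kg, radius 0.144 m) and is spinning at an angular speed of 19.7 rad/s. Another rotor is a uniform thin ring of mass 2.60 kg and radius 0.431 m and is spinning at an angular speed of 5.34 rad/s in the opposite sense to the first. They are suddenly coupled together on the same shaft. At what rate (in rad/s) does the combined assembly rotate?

No external torque acts about the common axis, so total angular momentum is conserved.
Moments of inertia: I_A = ½(89.6)(0.144)² = 0.9290 kg·m²; I_B = (2.60)(0.431)² = 0.4830 kg·m².
Taking A's sense as positive: L = (0.9290)(19.7) − (0.4830)(5.34) = 15.72 kg·m²·rad/s.
Combined I = 0.9290 + 0.4830 = 1.412 kg·m².
ω_f = L / I = 15.72 / 1.412 = 11.13 rad/s.

|ω_f| ≈ 11.1 rad/s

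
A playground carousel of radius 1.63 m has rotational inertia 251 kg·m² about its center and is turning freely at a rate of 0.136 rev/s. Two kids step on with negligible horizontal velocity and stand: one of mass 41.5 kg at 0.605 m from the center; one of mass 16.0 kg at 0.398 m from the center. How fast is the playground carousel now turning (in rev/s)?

ω_f ≈ 0.127 rev/s

No external torque acts about the center; L_before = L_after.
Added inertia Σmr² = (41.5)(0.605)² + (16.0)(0.398)² = 17.72 kg·m²; I_f = 251.0 + 17.72 = 268.7 kg·m².
ω_f = I_p ω_i / I_f = (251.0)(0.136) / 268.7 = 0.1270 rev/s.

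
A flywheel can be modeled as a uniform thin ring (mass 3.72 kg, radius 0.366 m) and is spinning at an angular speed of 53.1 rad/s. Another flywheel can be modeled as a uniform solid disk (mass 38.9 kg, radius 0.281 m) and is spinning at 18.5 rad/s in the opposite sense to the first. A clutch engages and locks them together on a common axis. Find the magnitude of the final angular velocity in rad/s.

No external torque acts about the common axis, so total angular momentum is conserved.
Moments of inertia: I_A = (3.72)(0.366)² = 0.4983 kg·m²; I_B = ½(38.9)(0.281)² = 1.536 kg·m².
Taking A's sense as positive: L = (0.4983)(53.1) − (1.536)(18.5) = -1.952 kg·m²·rad/s.
Combined I = 0.4983 + 1.536 = 2.034 kg·m².
ω_f = L / I = -1.952 / 2.034 = -0.9594 rad/s.

|ω_f| ≈ 0.959 rad/s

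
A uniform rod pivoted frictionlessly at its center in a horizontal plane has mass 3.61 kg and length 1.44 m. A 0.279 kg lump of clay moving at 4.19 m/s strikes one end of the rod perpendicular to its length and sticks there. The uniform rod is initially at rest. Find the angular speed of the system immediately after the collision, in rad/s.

The axle reaction passes through the pivot and exerts no torque about it; angular momentum about the pivot is conserved through the impact.
I_p = (1/12)(3.61)(1.44)² = 0.6238 kg·m². Taking the sense of the lump of clay's angular momentum as positive, L_{lump} = m v R = (0.279)(4.19)(1.44/2) = 0.8417 kg·m²/s.
L_i = 0 + 0.8417 = 0.8417 kg·m²/s.
After sticking, I_f = I_p + m R² = 0.6238 + (0.279)(1.44/2)² = 0.7684 kg·m².
ω_f = L_i / I_f = 0.8417 / 0.7684 = 1.095 rad/s.

|ω_f| ≈ 1.10 rad/s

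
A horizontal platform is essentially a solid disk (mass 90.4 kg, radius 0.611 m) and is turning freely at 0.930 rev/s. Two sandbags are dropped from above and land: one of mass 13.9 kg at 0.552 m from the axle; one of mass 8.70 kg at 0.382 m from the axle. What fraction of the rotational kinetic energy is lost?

No external torque acts about the axle; L_before = L_after.
I_p = ½(90.4)(0.611)² = 16.87 kg·m².
Added inertia Σmr² = (13.9)(0.552)² + (8.70)(0.382)² = 5.505 kg·m²; I_f = 16.87 + 5.505 = 22.38 kg·m².
ω_f = I_p ω_i / I_f = (16.87)(0.930) / 22.38 = 0.7012 rev/s.
KE_i = ½(16.87)(5.843 rad/s)² = 288.1 J; KE_f = ½(22.38)(4.406)² = 217.2 J.
Fraction lost = 0.2460.

fraction ≈ 0.246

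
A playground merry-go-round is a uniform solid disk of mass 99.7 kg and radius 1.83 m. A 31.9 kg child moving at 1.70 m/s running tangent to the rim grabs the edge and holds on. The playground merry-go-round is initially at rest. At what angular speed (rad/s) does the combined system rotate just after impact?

|ω_f| ≈ 0.362 rad/s

The axle reaction passes through the axle and exerts no torque about it; angular momentum about the axle is conserved through the impact.
I_p = ½(99.7)(1.83)² = 166.9 kg·m². Taking the sense of the child's angular momentum as positive, L_{child} = m v R = (31.9)(1.70)(1.83) = 99.24 kg·m²/s.
L_i = 0 + 99.24 = 99.24 kg·m²/s.
After sticking, I_f = I_p + m R² = 166.9 + (31.9)(1.83)² = 273.8 kg·m².
ω_f = L_i / I_f = 99.24 / 273.8 = 0.3625 rad/s.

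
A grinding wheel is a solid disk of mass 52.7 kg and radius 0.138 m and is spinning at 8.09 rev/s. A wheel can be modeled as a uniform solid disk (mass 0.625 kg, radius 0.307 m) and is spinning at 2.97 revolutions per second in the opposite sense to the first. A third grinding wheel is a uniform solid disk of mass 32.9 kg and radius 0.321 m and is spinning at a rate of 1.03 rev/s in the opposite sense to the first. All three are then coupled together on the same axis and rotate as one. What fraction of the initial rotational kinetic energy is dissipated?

fraction ≈ 0.936

No external torque acts about the common axis, so total angular momentum is conserved.
Moments of inertia: I_A = ½(52.7)(0.138)² = 0.5018 kg·m²; I_B = ½(0.625)(0.307)² = 0.02945 kg·m²; I_C = ½(32.9)(0.321)² = 1.695 kg·m².
Taking A's sense as positive: L = (0.5018)(8.09) − (0.02945)(2.97) − (1.695)(1.03) = 2.226 kg·m²·rev/s.
Combined I = 0.5018 + 0.02945 + 1.695 = 2.226 kg·m².
ω_f = L / I = 2.226 / 2.226 = 1.000 rev/s.
KE_i = ½ΣIω² = 688.9 J; KE_f = ½(2.226)(6.283)² = 43.95 J.
Fraction dissipated = (KE_i − KE_f)/KE_i = 0.9362.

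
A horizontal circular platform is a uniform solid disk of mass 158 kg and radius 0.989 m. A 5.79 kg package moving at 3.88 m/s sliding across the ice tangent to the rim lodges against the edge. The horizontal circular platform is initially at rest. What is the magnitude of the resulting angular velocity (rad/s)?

|ω_f| ≈ 0.268 rad/s

The axle reaction passes through the central axle and exerts no torque about it; angular momentum about the central axle is conserved through the impact.
I_p = ½(158)(0.989)² = 77.27 kg·m². Taking the sense of the package's angular momentum as positive, L_{package} = m v R = (5.79)(3.88)(0.989) = 22.22 kg·m²/s.
L_i = 0 + 22.22 = 22.22 kg·m²/s.
After sticking, I_f = I_p + m R² = 77.27 + (5.79)(0.989)² = 82.93 kg·m².
ω_f = L_i / I_f = 22.22 / 82.93 = 0.2679 rad/s.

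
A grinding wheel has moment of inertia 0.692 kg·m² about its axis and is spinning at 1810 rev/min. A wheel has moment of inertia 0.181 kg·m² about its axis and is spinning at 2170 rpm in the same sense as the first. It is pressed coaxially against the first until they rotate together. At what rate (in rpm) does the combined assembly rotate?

The coupling torques are internal; angular momentum about the shared axis is conserved.
Taking A's sense as positive: L = (0.6920)(1810) + (0.1810)(2170) = 1645 kg·m²·rpm.
Combined I = 0.6920 + 0.1810 = 0.8730 kg·m².
ω_f = L / I = 1645 / 0.8730 = 1885 rpm.

|ω_f| ≈ 1880 rpm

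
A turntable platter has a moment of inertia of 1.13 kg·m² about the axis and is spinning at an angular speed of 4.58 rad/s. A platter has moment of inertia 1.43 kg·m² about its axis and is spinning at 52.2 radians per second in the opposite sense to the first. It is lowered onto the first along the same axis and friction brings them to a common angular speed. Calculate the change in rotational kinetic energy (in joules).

No external torque acts about the common axis, so total angular momentum is conserved.
Taking A's sense as positive: L = (1.130)(4.58) − (1.430)(52.2) = -69.47 kg·m²·rad/s.
Combined I = 1.130 + 1.430 = 2.560 kg·m².
ω_f = L / I = -69.47 / 2.560 = -27.14 rad/s.
KE_i = ½ΣIω² = 1960 J; KE_f = ½(2.560)(27.14)² = 942.6 J.

ΔKE ≈ -1020 J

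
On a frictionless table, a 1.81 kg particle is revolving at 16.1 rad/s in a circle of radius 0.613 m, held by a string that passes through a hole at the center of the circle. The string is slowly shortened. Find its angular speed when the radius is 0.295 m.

No torque about the axis ⇒ m r₁² ω₁ = m r₂² ω₂.
ω₂ = ω₁ (r₁/r₂)² = (16.1)(0.613/0.295)² = 69.52 rad/s.

ω₂ ≈ 69.5 rad/s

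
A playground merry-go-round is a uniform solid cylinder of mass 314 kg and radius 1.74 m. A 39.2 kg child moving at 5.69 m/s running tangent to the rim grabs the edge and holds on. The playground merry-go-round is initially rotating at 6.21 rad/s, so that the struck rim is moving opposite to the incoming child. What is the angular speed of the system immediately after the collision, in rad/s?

|ω_f| ≈ 4.32 rad/s

About the axle the impulsive forces during the collision are internal, so angular momentum about that axis is conserved.
I_p = ½(314)(1.74)² = 475.3 kg·m². Taking the sense of the child's angular momentum as positive, L_{child} = m v R = (39.2)(5.69)(1.74) = 388.1 kg·m²/s.
L_i = −I_p ω_p + m v R = −(475.3)(6.21) + 388.1 = -2564 kg·m²/s.
After sticking, I_f = I_p + m R² = 475.3 + (39.2)(1.74)² = 594.0 kg·m².
ω_f = L_i / I_f = -2564 / 594.0 = -4.316 rad/s.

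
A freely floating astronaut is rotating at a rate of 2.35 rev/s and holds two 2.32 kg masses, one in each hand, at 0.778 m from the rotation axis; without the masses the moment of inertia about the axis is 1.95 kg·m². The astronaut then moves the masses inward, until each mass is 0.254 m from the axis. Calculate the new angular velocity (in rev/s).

ω₂ ≈ 4.97 rev/s

Angular momentum about the spin axis is conserved since the torque about it is zero.
I₁ = 1.95 + 2(2.32)(0.778)² = 4.759 kg·m²; I₂ = 1.95 + 2(2.32)(0.254)² = 2.249 kg·m².
ω₂ = I₁ω₁ / I₂ = (4.759)(2.35 rev/s) / (2.249) = 4.971 rev/s.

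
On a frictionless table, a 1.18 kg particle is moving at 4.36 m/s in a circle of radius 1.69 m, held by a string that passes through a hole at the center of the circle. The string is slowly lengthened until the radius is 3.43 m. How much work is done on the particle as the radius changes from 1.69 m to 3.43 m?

W ≈ -8.49 J

Central (radial) force ⇒ zero torque about the center ⇒ m v r is constant.
v₂ = v₁ r₁ / r₂ = (4.36)(1.69) / (3.43) = 2.148 m/s.
W = ΔKE = ½m(v₂² − v₁²) = -8.493 J.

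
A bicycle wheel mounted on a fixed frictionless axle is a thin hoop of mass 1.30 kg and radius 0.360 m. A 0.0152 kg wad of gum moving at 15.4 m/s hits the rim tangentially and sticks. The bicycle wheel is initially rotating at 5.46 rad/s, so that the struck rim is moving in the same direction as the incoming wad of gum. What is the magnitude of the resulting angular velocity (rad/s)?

|ω_f| ≈ 5.89 rad/s

About the axle the impulsive forces during the collision are internal, so angular momentum about that axis is conserved.
I_p = (1.30)(0.360)² = 0.1685 kg·m². Taking the sense of the wad of gum's angular momentum as positive, L_{wad} = m v R = (0.0152)(15.4)(0.360) = 0.08427 kg·m²/s.
L_i = +I_p ω_p + m v R = +(0.1685)(5.46) + 0.08427 = 1.004 kg·m²/s.
After sticking, I_f = I_p + m R² = 0.1685 + (0.0152)(0.360)² = 0.1704 kg·m².
ω_f = L_i / I_f = 1.004 / 0.1704 = 5.891 rad/s.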